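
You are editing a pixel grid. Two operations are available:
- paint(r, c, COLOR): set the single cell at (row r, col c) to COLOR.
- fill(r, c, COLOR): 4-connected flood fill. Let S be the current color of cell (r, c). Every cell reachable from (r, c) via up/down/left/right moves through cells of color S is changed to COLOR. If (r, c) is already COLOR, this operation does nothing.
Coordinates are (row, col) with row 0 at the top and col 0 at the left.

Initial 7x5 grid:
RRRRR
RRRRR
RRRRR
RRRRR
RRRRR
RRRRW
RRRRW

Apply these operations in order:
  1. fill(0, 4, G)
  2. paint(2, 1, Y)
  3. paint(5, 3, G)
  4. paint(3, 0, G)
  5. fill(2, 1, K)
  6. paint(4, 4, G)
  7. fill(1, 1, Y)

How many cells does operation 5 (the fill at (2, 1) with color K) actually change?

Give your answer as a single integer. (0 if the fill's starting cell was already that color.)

Answer: 1

Derivation:
After op 1 fill(0,4,G) [33 cells changed]:
GGGGG
GGGGG
GGGGG
GGGGG
GGGGG
GGGGW
GGGGW
After op 2 paint(2,1,Y):
GGGGG
GGGGG
GYGGG
GGGGG
GGGGG
GGGGW
GGGGW
After op 3 paint(5,3,G):
GGGGG
GGGGG
GYGGG
GGGGG
GGGGG
GGGGW
GGGGW
After op 4 paint(3,0,G):
GGGGG
GGGGG
GYGGG
GGGGG
GGGGG
GGGGW
GGGGW
After op 5 fill(2,1,K) [1 cells changed]:
GGGGG
GGGGG
GKGGG
GGGGG
GGGGG
GGGGW
GGGGW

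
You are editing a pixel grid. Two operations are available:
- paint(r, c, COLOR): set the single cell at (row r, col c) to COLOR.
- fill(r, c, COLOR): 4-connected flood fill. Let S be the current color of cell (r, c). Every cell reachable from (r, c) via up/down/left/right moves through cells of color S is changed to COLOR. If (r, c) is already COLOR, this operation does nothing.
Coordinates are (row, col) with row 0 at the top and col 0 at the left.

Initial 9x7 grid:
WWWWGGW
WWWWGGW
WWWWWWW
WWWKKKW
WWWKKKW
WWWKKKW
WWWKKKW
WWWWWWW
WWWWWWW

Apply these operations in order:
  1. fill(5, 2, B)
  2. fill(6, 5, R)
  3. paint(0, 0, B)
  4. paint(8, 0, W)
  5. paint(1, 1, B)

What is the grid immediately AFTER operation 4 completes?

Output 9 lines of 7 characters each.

Answer: BBBBGGB
BBBBGGB
BBBBBBB
BBBRRRB
BBBRRRB
BBBRRRB
BBBRRRB
BBBBBBB
WBBBBBB

Derivation:
After op 1 fill(5,2,B) [47 cells changed]:
BBBBGGB
BBBBGGB
BBBBBBB
BBBKKKB
BBBKKKB
BBBKKKB
BBBKKKB
BBBBBBB
BBBBBBB
After op 2 fill(6,5,R) [12 cells changed]:
BBBBGGB
BBBBGGB
BBBBBBB
BBBRRRB
BBBRRRB
BBBRRRB
BBBRRRB
BBBBBBB
BBBBBBB
After op 3 paint(0,0,B):
BBBBGGB
BBBBGGB
BBBBBBB
BBBRRRB
BBBRRRB
BBBRRRB
BBBRRRB
BBBBBBB
BBBBBBB
After op 4 paint(8,0,W):
BBBBGGB
BBBBGGB
BBBBBBB
BBBRRRB
BBBRRRB
BBBRRRB
BBBRRRB
BBBBBBB
WBBBBBB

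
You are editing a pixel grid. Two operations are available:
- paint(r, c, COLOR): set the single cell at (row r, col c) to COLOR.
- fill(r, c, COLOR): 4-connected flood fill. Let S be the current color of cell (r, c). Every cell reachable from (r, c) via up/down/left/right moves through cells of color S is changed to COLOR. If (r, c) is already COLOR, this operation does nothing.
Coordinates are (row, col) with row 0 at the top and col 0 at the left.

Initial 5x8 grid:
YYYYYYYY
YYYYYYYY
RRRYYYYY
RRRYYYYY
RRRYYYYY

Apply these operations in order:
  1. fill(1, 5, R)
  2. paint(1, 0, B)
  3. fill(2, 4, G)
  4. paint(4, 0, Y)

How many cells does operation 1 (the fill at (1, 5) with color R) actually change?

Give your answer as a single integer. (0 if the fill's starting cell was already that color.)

After op 1 fill(1,5,R) [31 cells changed]:
RRRRRRRR
RRRRRRRR
RRRRRRRR
RRRRRRRR
RRRRRRRR

Answer: 31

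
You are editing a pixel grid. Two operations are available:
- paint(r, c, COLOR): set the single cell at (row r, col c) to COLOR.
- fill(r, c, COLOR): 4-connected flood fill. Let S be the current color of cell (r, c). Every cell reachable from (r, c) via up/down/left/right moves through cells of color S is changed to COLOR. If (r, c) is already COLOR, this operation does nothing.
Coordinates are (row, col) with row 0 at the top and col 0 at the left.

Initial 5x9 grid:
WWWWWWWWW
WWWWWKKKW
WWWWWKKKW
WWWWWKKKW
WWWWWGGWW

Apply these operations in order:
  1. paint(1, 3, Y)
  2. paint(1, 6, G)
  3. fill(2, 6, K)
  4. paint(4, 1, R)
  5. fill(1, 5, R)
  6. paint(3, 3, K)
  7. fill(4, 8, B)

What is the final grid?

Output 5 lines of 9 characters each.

Answer: BBBBBBBBB
BBBYBRGRB
BBBBBRRRB
BBBKBRRRB
BRBBBGGBB

Derivation:
After op 1 paint(1,3,Y):
WWWWWWWWW
WWWYWKKKW
WWWWWKKKW
WWWWWKKKW
WWWWWGGWW
After op 2 paint(1,6,G):
WWWWWWWWW
WWWYWKGKW
WWWWWKKKW
WWWWWKKKW
WWWWWGGWW
After op 3 fill(2,6,K) [0 cells changed]:
WWWWWWWWW
WWWYWKGKW
WWWWWKKKW
WWWWWKKKW
WWWWWGGWW
After op 4 paint(4,1,R):
WWWWWWWWW
WWWYWKGKW
WWWWWKKKW
WWWWWKKKW
WRWWWGGWW
After op 5 fill(1,5,R) [8 cells changed]:
WWWWWWWWW
WWWYWRGRW
WWWWWRRRW
WWWWWRRRW
WRWWWGGWW
After op 6 paint(3,3,K):
WWWWWWWWW
WWWYWRGRW
WWWWWRRRW
WWWKWRRRW
WRWWWGGWW
After op 7 fill(4,8,B) [31 cells changed]:
BBBBBBBBB
BBBYBRGRB
BBBBBRRRB
BBBKBRRRB
BRBBBGGBB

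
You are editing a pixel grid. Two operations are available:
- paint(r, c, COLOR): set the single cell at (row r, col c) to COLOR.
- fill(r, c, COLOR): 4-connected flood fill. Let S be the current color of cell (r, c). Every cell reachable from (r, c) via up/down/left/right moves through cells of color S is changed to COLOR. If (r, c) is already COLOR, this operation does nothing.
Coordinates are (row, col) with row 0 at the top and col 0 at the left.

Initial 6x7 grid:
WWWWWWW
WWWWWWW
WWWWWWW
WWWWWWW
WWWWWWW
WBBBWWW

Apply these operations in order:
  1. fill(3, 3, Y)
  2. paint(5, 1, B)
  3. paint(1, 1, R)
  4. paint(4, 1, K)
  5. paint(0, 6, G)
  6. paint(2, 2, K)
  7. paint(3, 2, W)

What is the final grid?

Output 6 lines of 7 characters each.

After op 1 fill(3,3,Y) [39 cells changed]:
YYYYYYY
YYYYYYY
YYYYYYY
YYYYYYY
YYYYYYY
YBBBYYY
After op 2 paint(5,1,B):
YYYYYYY
YYYYYYY
YYYYYYY
YYYYYYY
YYYYYYY
YBBBYYY
After op 3 paint(1,1,R):
YYYYYYY
YRYYYYY
YYYYYYY
YYYYYYY
YYYYYYY
YBBBYYY
After op 4 paint(4,1,K):
YYYYYYY
YRYYYYY
YYYYYYY
YYYYYYY
YKYYYYY
YBBBYYY
After op 5 paint(0,6,G):
YYYYYYG
YRYYYYY
YYYYYYY
YYYYYYY
YKYYYYY
YBBBYYY
After op 6 paint(2,2,K):
YYYYYYG
YRYYYYY
YYKYYYY
YYYYYYY
YKYYYYY
YBBBYYY
After op 7 paint(3,2,W):
YYYYYYG
YRYYYYY
YYKYYYY
YYWYYYY
YKYYYYY
YBBBYYY

Answer: YYYYYYG
YRYYYYY
YYKYYYY
YYWYYYY
YKYYYYY
YBBBYYY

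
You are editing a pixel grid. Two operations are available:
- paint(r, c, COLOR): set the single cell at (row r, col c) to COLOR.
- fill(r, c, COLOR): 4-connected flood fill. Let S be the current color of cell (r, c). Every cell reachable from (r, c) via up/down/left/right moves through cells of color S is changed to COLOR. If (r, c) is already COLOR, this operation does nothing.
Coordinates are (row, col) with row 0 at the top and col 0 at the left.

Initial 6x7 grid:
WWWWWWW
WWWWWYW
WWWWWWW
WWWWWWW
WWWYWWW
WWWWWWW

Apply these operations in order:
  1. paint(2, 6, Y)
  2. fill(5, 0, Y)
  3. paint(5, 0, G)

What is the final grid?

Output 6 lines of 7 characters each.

After op 1 paint(2,6,Y):
WWWWWWW
WWWWWYW
WWWWWWY
WWWWWWW
WWWYWWW
WWWWWWW
After op 2 fill(5,0,Y) [39 cells changed]:
YYYYYYY
YYYYYYY
YYYYYYY
YYYYYYY
YYYYYYY
YYYYYYY
After op 3 paint(5,0,G):
YYYYYYY
YYYYYYY
YYYYYYY
YYYYYYY
YYYYYYY
GYYYYYY

Answer: YYYYYYY
YYYYYYY
YYYYYYY
YYYYYYY
YYYYYYY
GYYYYYY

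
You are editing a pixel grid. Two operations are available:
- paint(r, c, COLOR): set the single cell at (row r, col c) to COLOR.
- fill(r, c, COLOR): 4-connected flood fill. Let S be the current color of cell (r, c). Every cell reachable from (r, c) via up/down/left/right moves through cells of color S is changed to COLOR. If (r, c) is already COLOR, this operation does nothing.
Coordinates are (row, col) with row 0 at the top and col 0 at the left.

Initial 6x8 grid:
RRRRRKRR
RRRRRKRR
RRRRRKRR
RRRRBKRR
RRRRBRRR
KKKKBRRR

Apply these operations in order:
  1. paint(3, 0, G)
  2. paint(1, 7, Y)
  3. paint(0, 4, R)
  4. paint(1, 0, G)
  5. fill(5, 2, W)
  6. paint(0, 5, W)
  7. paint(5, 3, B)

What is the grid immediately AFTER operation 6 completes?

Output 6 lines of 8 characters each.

Answer: RRRRRWRR
GRRRRKRY
RRRRRKRR
GRRRBKRR
RRRRBRRR
WWWWBRRR

Derivation:
After op 1 paint(3,0,G):
RRRRRKRR
RRRRRKRR
RRRRRKRR
GRRRBKRR
RRRRBRRR
KKKKBRRR
After op 2 paint(1,7,Y):
RRRRRKRR
RRRRRKRY
RRRRRKRR
GRRRBKRR
RRRRBRRR
KKKKBRRR
After op 3 paint(0,4,R):
RRRRRKRR
RRRRRKRY
RRRRRKRR
GRRRBKRR
RRRRBRRR
KKKKBRRR
After op 4 paint(1,0,G):
RRRRRKRR
GRRRRKRY
RRRRRKRR
GRRRBKRR
RRRRBRRR
KKKKBRRR
After op 5 fill(5,2,W) [4 cells changed]:
RRRRRKRR
GRRRRKRY
RRRRRKRR
GRRRBKRR
RRRRBRRR
WWWWBRRR
After op 6 paint(0,5,W):
RRRRRWRR
GRRRRKRY
RRRRRKRR
GRRRBKRR
RRRRBRRR
WWWWBRRR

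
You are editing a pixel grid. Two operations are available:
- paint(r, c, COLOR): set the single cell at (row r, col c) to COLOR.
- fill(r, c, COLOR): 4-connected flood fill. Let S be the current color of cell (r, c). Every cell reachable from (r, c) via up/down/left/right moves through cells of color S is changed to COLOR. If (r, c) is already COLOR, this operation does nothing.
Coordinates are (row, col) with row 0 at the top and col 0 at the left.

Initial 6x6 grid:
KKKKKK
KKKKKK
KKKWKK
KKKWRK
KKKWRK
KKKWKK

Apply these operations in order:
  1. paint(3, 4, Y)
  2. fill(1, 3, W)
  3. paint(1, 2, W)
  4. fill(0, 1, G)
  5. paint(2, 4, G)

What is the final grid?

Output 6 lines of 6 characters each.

Answer: GGGGGG
GGGGGG
GGGGGG
GGGGYG
GGGGRG
GGGGGG

Derivation:
After op 1 paint(3,4,Y):
KKKKKK
KKKKKK
KKKWKK
KKKWYK
KKKWRK
KKKWKK
After op 2 fill(1,3,W) [30 cells changed]:
WWWWWW
WWWWWW
WWWWWW
WWWWYW
WWWWRW
WWWWWW
After op 3 paint(1,2,W):
WWWWWW
WWWWWW
WWWWWW
WWWWYW
WWWWRW
WWWWWW
After op 4 fill(0,1,G) [34 cells changed]:
GGGGGG
GGGGGG
GGGGGG
GGGGYG
GGGGRG
GGGGGG
After op 5 paint(2,4,G):
GGGGGG
GGGGGG
GGGGGG
GGGGYG
GGGGRG
GGGGGG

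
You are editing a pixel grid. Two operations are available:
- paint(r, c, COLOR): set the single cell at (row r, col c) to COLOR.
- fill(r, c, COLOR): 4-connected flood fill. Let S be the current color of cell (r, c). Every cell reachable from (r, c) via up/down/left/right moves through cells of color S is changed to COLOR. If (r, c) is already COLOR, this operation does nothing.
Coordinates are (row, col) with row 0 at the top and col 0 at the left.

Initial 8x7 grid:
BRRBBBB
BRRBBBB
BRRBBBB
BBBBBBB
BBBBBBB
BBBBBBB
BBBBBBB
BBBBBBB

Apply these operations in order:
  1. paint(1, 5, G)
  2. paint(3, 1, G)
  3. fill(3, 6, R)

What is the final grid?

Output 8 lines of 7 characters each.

Answer: RRRRRRR
RRRRRGR
RRRRRRR
RGRRRRR
RRRRRRR
RRRRRRR
RRRRRRR
RRRRRRR

Derivation:
After op 1 paint(1,5,G):
BRRBBBB
BRRBBGB
BRRBBBB
BBBBBBB
BBBBBBB
BBBBBBB
BBBBBBB
BBBBBBB
After op 2 paint(3,1,G):
BRRBBBB
BRRBBGB
BRRBBBB
BGBBBBB
BBBBBBB
BBBBBBB
BBBBBBB
BBBBBBB
After op 3 fill(3,6,R) [48 cells changed]:
RRRRRRR
RRRRRGR
RRRRRRR
RGRRRRR
RRRRRRR
RRRRRRR
RRRRRRR
RRRRRRR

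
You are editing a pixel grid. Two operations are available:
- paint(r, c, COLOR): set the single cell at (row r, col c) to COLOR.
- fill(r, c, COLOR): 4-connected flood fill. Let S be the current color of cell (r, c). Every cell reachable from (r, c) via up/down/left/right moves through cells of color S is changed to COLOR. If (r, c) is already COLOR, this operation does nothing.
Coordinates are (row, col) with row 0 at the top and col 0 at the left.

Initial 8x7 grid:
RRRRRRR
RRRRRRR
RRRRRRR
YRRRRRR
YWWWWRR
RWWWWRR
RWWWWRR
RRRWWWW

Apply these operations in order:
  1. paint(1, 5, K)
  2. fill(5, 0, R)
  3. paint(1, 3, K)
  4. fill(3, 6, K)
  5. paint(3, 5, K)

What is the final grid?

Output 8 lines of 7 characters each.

Answer: KKKKKKK
KKKKKKK
KKKKKKK
YKKKKKK
YWWWWKK
RWWWWKK
RWWWWKK
RRRWWWW

Derivation:
After op 1 paint(1,5,K):
RRRRRRR
RRRRRKR
RRRRRRR
YRRRRRR
YWWWWRR
RWWWWRR
RWWWWRR
RRRWWWW
After op 2 fill(5,0,R) [0 cells changed]:
RRRRRRR
RRRRRKR
RRRRRRR
YRRRRRR
YWWWWRR
RWWWWRR
RWWWWRR
RRRWWWW
After op 3 paint(1,3,K):
RRRRRRR
RRRKRKR
RRRRRRR
YRRRRRR
YWWWWRR
RWWWWRR
RWWWWRR
RRRWWWW
After op 4 fill(3,6,K) [31 cells changed]:
KKKKKKK
KKKKKKK
KKKKKKK
YKKKKKK
YWWWWKK
RWWWWKK
RWWWWKK
RRRWWWW
After op 5 paint(3,5,K):
KKKKKKK
KKKKKKK
KKKKKKK
YKKKKKK
YWWWWKK
RWWWWKK
RWWWWKK
RRRWWWW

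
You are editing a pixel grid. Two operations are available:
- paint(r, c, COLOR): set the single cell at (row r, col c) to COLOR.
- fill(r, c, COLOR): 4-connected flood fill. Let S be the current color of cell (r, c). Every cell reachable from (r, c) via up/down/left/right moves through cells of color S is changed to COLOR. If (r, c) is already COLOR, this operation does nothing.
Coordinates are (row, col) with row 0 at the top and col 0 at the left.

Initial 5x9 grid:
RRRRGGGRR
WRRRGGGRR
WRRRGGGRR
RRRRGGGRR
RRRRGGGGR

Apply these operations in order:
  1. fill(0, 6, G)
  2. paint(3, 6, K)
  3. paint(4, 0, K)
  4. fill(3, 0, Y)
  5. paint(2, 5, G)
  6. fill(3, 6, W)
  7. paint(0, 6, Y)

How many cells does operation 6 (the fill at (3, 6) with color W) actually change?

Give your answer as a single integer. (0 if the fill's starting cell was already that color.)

Answer: 1

Derivation:
After op 1 fill(0,6,G) [0 cells changed]:
RRRRGGGRR
WRRRGGGRR
WRRRGGGRR
RRRRGGGRR
RRRRGGGGR
After op 2 paint(3,6,K):
RRRRGGGRR
WRRRGGGRR
WRRRGGGRR
RRRRGGKRR
RRRRGGGGR
After op 3 paint(4,0,K):
RRRRGGGRR
WRRRGGGRR
WRRRGGGRR
RRRRGGKRR
KRRRGGGGR
After op 4 fill(3,0,Y) [17 cells changed]:
YYYYGGGRR
WYYYGGGRR
WYYYGGGRR
YYYYGGKRR
KYYYGGGGR
After op 5 paint(2,5,G):
YYYYGGGRR
WYYYGGGRR
WYYYGGGRR
YYYYGGKRR
KYYYGGGGR
After op 6 fill(3,6,W) [1 cells changed]:
YYYYGGGRR
WYYYGGGRR
WYYYGGGRR
YYYYGGWRR
KYYYGGGGR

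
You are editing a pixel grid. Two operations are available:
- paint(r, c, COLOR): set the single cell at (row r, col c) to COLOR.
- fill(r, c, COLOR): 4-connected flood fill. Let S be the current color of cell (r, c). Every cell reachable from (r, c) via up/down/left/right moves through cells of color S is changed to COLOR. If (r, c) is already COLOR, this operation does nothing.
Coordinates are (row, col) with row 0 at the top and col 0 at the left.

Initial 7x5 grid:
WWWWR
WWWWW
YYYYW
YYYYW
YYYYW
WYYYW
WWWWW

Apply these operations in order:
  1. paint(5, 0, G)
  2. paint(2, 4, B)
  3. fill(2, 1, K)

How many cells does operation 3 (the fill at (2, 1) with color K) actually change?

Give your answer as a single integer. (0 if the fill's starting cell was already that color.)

After op 1 paint(5,0,G):
WWWWR
WWWWW
YYYYW
YYYYW
YYYYW
GYYYW
WWWWW
After op 2 paint(2,4,B):
WWWWR
WWWWW
YYYYB
YYYYW
YYYYW
GYYYW
WWWWW
After op 3 fill(2,1,K) [15 cells changed]:
WWWWR
WWWWW
KKKKB
KKKKW
KKKKW
GKKKW
WWWWW

Answer: 15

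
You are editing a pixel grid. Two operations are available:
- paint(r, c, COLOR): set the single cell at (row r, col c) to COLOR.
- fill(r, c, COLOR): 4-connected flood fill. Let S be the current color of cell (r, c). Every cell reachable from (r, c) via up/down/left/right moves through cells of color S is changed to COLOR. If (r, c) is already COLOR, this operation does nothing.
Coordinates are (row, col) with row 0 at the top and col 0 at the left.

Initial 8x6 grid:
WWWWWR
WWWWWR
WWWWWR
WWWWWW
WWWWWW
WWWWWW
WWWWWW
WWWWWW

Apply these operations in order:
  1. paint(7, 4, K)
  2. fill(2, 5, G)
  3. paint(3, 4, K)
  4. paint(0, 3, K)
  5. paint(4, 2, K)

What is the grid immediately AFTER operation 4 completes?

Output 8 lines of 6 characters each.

After op 1 paint(7,4,K):
WWWWWR
WWWWWR
WWWWWR
WWWWWW
WWWWWW
WWWWWW
WWWWWW
WWWWKW
After op 2 fill(2,5,G) [3 cells changed]:
WWWWWG
WWWWWG
WWWWWG
WWWWWW
WWWWWW
WWWWWW
WWWWWW
WWWWKW
After op 3 paint(3,4,K):
WWWWWG
WWWWWG
WWWWWG
WWWWKW
WWWWWW
WWWWWW
WWWWWW
WWWWKW
After op 4 paint(0,3,K):
WWWKWG
WWWWWG
WWWWWG
WWWWKW
WWWWWW
WWWWWW
WWWWWW
WWWWKW

Answer: WWWKWG
WWWWWG
WWWWWG
WWWWKW
WWWWWW
WWWWWW
WWWWWW
WWWWKW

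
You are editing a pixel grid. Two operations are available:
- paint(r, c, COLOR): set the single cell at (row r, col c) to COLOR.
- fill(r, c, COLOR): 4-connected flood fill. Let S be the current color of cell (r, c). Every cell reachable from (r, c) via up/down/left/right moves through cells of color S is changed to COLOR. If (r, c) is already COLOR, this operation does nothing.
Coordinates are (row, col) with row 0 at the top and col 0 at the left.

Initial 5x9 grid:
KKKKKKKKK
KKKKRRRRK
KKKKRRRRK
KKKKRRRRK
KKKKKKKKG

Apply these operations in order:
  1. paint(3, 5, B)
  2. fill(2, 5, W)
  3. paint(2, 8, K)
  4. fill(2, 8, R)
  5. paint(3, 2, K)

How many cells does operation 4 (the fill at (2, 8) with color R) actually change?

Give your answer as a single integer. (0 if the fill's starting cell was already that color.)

Answer: 32

Derivation:
After op 1 paint(3,5,B):
KKKKKKKKK
KKKKRRRRK
KKKKRRRRK
KKKKRBRRK
KKKKKKKKG
After op 2 fill(2,5,W) [11 cells changed]:
KKKKKKKKK
KKKKWWWWK
KKKKWWWWK
KKKKWBWWK
KKKKKKKKG
After op 3 paint(2,8,K):
KKKKKKKKK
KKKKWWWWK
KKKKWWWWK
KKKKWBWWK
KKKKKKKKG
After op 4 fill(2,8,R) [32 cells changed]:
RRRRRRRRR
RRRRWWWWR
RRRRWWWWR
RRRRWBWWR
RRRRRRRRG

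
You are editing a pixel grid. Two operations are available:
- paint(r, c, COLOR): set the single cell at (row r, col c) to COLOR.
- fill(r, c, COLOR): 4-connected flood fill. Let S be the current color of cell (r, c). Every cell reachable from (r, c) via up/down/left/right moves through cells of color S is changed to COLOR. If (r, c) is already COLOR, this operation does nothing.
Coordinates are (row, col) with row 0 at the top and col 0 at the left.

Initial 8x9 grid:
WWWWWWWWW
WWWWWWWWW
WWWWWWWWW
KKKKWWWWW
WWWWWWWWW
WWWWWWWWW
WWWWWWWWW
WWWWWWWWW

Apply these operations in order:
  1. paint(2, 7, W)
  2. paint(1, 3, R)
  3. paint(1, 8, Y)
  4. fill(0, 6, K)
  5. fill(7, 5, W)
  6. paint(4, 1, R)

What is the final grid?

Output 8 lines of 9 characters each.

Answer: WWWWWWWWW
WWWRWWWWY
WWWWWWWWW
WWWWWWWWW
WRWWWWWWW
WWWWWWWWW
WWWWWWWWW
WWWWWWWWW

Derivation:
After op 1 paint(2,7,W):
WWWWWWWWW
WWWWWWWWW
WWWWWWWWW
KKKKWWWWW
WWWWWWWWW
WWWWWWWWW
WWWWWWWWW
WWWWWWWWW
After op 2 paint(1,3,R):
WWWWWWWWW
WWWRWWWWW
WWWWWWWWW
KKKKWWWWW
WWWWWWWWW
WWWWWWWWW
WWWWWWWWW
WWWWWWWWW
After op 3 paint(1,8,Y):
WWWWWWWWW
WWWRWWWWY
WWWWWWWWW
KKKKWWWWW
WWWWWWWWW
WWWWWWWWW
WWWWWWWWW
WWWWWWWWW
After op 4 fill(0,6,K) [66 cells changed]:
KKKKKKKKK
KKKRKKKKY
KKKKKKKKK
KKKKKKKKK
KKKKKKKKK
KKKKKKKKK
KKKKKKKKK
KKKKKKKKK
After op 5 fill(7,5,W) [70 cells changed]:
WWWWWWWWW
WWWRWWWWY
WWWWWWWWW
WWWWWWWWW
WWWWWWWWW
WWWWWWWWW
WWWWWWWWW
WWWWWWWWW
After op 6 paint(4,1,R):
WWWWWWWWW
WWWRWWWWY
WWWWWWWWW
WWWWWWWWW
WRWWWWWWW
WWWWWWWWW
WWWWWWWWW
WWWWWWWWW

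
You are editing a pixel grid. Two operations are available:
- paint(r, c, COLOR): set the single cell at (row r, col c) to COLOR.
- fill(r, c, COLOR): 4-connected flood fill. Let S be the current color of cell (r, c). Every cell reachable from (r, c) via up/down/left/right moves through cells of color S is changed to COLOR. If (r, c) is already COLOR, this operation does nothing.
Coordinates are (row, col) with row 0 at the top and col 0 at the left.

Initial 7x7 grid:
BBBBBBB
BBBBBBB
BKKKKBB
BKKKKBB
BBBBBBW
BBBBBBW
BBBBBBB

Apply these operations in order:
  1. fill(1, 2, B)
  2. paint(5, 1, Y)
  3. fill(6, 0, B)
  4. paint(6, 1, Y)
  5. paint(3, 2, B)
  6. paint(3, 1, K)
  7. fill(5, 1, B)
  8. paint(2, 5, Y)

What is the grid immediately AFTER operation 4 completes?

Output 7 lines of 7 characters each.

Answer: BBBBBBB
BBBBBBB
BKKKKBB
BKKKKBB
BBBBBBW
BYBBBBW
BYBBBBB

Derivation:
After op 1 fill(1,2,B) [0 cells changed]:
BBBBBBB
BBBBBBB
BKKKKBB
BKKKKBB
BBBBBBW
BBBBBBW
BBBBBBB
After op 2 paint(5,1,Y):
BBBBBBB
BBBBBBB
BKKKKBB
BKKKKBB
BBBBBBW
BYBBBBW
BBBBBBB
After op 3 fill(6,0,B) [0 cells changed]:
BBBBBBB
BBBBBBB
BKKKKBB
BKKKKBB
BBBBBBW
BYBBBBW
BBBBBBB
After op 4 paint(6,1,Y):
BBBBBBB
BBBBBBB
BKKKKBB
BKKKKBB
BBBBBBW
BYBBBBW
BYBBBBB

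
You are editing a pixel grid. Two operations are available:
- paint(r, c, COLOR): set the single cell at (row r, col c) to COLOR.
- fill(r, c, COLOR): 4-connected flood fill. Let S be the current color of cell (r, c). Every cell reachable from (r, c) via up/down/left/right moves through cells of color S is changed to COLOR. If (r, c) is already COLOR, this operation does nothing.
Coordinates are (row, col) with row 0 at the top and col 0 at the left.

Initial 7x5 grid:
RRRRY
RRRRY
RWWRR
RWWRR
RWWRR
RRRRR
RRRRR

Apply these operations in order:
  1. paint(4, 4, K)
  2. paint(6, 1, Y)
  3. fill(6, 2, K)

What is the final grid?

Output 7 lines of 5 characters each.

After op 1 paint(4,4,K):
RRRRY
RRRRY
RWWRR
RWWRR
RWWRK
RRRRR
RRRRR
After op 2 paint(6,1,Y):
RRRRY
RRRRY
RWWRR
RWWRR
RWWRK
RRRRR
RYRRR
After op 3 fill(6,2,K) [25 cells changed]:
KKKKY
KKKKY
KWWKK
KWWKK
KWWKK
KKKKK
KYKKK

Answer: KKKKY
KKKKY
KWWKK
KWWKK
KWWKK
KKKKK
KYKKK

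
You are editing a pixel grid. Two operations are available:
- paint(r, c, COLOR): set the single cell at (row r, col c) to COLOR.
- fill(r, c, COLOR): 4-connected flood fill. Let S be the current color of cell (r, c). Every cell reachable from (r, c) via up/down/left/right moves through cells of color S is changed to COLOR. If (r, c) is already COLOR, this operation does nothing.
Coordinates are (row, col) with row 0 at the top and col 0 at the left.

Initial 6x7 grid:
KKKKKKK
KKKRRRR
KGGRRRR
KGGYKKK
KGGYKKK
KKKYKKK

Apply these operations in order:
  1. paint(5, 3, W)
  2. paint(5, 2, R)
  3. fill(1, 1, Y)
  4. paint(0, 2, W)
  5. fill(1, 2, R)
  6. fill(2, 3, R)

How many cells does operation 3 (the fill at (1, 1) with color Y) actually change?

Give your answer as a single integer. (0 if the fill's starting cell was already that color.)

After op 1 paint(5,3,W):
KKKKKKK
KKKRRRR
KGGRRRR
KGGYKKK
KGGYKKK
KKKWKKK
After op 2 paint(5,2,R):
KKKKKKK
KKKRRRR
KGGRRRR
KGGYKKK
KGGYKKK
KKRWKKK
After op 3 fill(1,1,Y) [15 cells changed]:
YYYYYYY
YYYRRRR
YGGRRRR
YGGYKKK
YGGYKKK
YYRWKKK

Answer: 15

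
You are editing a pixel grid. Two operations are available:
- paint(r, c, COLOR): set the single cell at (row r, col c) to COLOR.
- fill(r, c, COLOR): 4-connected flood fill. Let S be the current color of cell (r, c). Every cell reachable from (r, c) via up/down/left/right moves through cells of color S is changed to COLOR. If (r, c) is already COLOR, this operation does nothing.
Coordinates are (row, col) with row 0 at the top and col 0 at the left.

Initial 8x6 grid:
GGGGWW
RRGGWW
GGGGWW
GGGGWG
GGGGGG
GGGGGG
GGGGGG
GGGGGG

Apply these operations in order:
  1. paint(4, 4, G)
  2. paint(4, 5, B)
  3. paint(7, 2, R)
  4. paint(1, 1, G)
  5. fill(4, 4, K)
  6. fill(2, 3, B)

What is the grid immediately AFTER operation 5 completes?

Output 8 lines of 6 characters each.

Answer: KKKKWW
RKKKWW
KKKKWW
KKKKWG
KKKKKB
KKKKKK
KKKKKK
KKRKKK

Derivation:
After op 1 paint(4,4,G):
GGGGWW
RRGGWW
GGGGWW
GGGGWG
GGGGGG
GGGGGG
GGGGGG
GGGGGG
After op 2 paint(4,5,B):
GGGGWW
RRGGWW
GGGGWW
GGGGWG
GGGGGB
GGGGGG
GGGGGG
GGGGGG
After op 3 paint(7,2,R):
GGGGWW
RRGGWW
GGGGWW
GGGGWG
GGGGGB
GGGGGG
GGGGGG
GGRGGG
After op 4 paint(1,1,G):
GGGGWW
RGGGWW
GGGGWW
GGGGWG
GGGGGB
GGGGGG
GGGGGG
GGRGGG
After op 5 fill(4,4,K) [37 cells changed]:
KKKKWW
RKKKWW
KKKKWW
KKKKWG
KKKKKB
KKKKKK
KKKKKK
KKRKKK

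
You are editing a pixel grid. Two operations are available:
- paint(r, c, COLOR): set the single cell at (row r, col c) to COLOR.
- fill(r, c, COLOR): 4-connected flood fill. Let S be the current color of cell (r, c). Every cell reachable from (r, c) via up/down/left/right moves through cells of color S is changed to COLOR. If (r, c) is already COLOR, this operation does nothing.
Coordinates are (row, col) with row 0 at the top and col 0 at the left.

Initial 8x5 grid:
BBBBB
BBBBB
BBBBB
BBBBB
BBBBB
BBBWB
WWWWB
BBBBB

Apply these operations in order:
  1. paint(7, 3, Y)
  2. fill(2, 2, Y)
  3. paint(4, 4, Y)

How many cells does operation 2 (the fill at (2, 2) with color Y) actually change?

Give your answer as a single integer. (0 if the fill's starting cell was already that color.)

After op 1 paint(7,3,Y):
BBBBB
BBBBB
BBBBB
BBBBB
BBBBB
BBBWB
WWWWB
BBBYB
After op 2 fill(2,2,Y) [31 cells changed]:
YYYYY
YYYYY
YYYYY
YYYYY
YYYYY
YYYWY
WWWWY
BBBYY

Answer: 31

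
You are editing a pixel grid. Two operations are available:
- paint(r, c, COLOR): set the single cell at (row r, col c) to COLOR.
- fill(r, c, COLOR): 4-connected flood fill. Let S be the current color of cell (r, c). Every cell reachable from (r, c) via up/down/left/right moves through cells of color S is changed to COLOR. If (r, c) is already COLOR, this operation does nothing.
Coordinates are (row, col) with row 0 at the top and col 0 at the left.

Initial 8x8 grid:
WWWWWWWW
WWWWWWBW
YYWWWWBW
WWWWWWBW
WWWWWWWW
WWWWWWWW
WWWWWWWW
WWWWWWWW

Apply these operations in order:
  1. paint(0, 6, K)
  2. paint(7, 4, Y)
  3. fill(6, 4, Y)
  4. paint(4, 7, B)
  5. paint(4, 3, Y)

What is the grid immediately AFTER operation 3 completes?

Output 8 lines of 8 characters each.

Answer: YYYYYYKY
YYYYYYBY
YYYYYYBY
YYYYYYBY
YYYYYYYY
YYYYYYYY
YYYYYYYY
YYYYYYYY

Derivation:
After op 1 paint(0,6,K):
WWWWWWKW
WWWWWWBW
YYWWWWBW
WWWWWWBW
WWWWWWWW
WWWWWWWW
WWWWWWWW
WWWWWWWW
After op 2 paint(7,4,Y):
WWWWWWKW
WWWWWWBW
YYWWWWBW
WWWWWWBW
WWWWWWWW
WWWWWWWW
WWWWWWWW
WWWWYWWW
After op 3 fill(6,4,Y) [57 cells changed]:
YYYYYYKY
YYYYYYBY
YYYYYYBY
YYYYYYBY
YYYYYYYY
YYYYYYYY
YYYYYYYY
YYYYYYYY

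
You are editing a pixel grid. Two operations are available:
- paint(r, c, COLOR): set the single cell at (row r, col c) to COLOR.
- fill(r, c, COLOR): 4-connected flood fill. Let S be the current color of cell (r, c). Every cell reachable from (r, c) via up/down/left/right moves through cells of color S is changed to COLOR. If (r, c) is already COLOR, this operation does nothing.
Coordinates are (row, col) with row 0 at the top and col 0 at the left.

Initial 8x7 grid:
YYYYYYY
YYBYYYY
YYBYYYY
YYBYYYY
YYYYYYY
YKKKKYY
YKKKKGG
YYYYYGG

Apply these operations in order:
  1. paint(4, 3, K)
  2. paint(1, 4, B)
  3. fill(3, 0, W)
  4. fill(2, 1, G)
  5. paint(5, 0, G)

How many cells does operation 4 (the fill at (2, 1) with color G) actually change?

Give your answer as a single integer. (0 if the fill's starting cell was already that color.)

After op 1 paint(4,3,K):
YYYYYYY
YYBYYYY
YYBYYYY
YYBYYYY
YYYKYYY
YKKKKYY
YKKKKGG
YYYYYGG
After op 2 paint(1,4,B):
YYYYYYY
YYBYBYY
YYBYYYY
YYBYYYY
YYYKYYY
YKKKKYY
YKKKKGG
YYYYYGG
After op 3 fill(3,0,W) [39 cells changed]:
WWWWWWW
WWBWBWW
WWBWWWW
WWBWWWW
WWWKWWW
WKKKKWW
WKKKKGG
WWWWWGG
After op 4 fill(2,1,G) [39 cells changed]:
GGGGGGG
GGBGBGG
GGBGGGG
GGBGGGG
GGGKGGG
GKKKKGG
GKKKKGG
GGGGGGG

Answer: 39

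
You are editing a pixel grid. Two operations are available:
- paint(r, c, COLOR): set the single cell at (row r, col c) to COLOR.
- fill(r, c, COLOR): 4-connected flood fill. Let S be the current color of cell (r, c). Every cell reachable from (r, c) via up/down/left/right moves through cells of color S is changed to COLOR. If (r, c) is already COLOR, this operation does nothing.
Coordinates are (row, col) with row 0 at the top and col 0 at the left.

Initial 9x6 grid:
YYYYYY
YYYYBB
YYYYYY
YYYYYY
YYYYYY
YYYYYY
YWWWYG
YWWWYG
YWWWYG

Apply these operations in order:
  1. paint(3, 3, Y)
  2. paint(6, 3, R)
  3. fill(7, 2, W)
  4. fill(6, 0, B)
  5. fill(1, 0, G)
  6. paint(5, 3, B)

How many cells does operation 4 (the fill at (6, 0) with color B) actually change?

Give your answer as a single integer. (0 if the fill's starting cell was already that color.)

Answer: 40

Derivation:
After op 1 paint(3,3,Y):
YYYYYY
YYYYBB
YYYYYY
YYYYYY
YYYYYY
YYYYYY
YWWWYG
YWWWYG
YWWWYG
After op 2 paint(6,3,R):
YYYYYY
YYYYBB
YYYYYY
YYYYYY
YYYYYY
YYYYYY
YWWRYG
YWWWYG
YWWWYG
After op 3 fill(7,2,W) [0 cells changed]:
YYYYYY
YYYYBB
YYYYYY
YYYYYY
YYYYYY
YYYYYY
YWWRYG
YWWWYG
YWWWYG
After op 4 fill(6,0,B) [40 cells changed]:
BBBBBB
BBBBBB
BBBBBB
BBBBBB
BBBBBB
BBBBBB
BWWRBG
BWWWBG
BWWWBG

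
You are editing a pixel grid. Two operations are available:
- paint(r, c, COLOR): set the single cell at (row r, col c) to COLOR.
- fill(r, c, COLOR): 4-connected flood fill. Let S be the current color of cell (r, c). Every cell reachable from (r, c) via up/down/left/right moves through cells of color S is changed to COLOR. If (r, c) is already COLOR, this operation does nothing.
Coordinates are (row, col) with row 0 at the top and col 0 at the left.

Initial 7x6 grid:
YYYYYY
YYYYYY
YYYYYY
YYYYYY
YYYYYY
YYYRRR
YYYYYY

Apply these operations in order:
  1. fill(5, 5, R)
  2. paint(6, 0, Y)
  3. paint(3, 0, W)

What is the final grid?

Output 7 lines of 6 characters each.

Answer: YYYYYY
YYYYYY
YYYYYY
WYYYYY
YYYYYY
YYYRRR
YYYYYY

Derivation:
After op 1 fill(5,5,R) [0 cells changed]:
YYYYYY
YYYYYY
YYYYYY
YYYYYY
YYYYYY
YYYRRR
YYYYYY
After op 2 paint(6,0,Y):
YYYYYY
YYYYYY
YYYYYY
YYYYYY
YYYYYY
YYYRRR
YYYYYY
After op 3 paint(3,0,W):
YYYYYY
YYYYYY
YYYYYY
WYYYYY
YYYYYY
YYYRRR
YYYYYY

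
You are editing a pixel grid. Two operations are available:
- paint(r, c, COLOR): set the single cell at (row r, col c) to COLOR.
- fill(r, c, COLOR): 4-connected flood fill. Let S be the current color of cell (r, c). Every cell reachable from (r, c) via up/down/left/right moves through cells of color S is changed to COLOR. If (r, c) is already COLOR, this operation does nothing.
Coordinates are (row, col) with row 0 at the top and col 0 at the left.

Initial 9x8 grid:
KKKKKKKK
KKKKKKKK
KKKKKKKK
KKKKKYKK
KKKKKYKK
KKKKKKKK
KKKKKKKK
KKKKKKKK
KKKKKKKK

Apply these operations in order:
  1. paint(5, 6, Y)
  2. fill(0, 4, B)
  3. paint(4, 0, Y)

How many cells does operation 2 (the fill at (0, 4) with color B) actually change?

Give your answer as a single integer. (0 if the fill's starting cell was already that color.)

Answer: 69

Derivation:
After op 1 paint(5,6,Y):
KKKKKKKK
KKKKKKKK
KKKKKKKK
KKKKKYKK
KKKKKYKK
KKKKKKYK
KKKKKKKK
KKKKKKKK
KKKKKKKK
After op 2 fill(0,4,B) [69 cells changed]:
BBBBBBBB
BBBBBBBB
BBBBBBBB
BBBBBYBB
BBBBBYBB
BBBBBBYB
BBBBBBBB
BBBBBBBB
BBBBBBBB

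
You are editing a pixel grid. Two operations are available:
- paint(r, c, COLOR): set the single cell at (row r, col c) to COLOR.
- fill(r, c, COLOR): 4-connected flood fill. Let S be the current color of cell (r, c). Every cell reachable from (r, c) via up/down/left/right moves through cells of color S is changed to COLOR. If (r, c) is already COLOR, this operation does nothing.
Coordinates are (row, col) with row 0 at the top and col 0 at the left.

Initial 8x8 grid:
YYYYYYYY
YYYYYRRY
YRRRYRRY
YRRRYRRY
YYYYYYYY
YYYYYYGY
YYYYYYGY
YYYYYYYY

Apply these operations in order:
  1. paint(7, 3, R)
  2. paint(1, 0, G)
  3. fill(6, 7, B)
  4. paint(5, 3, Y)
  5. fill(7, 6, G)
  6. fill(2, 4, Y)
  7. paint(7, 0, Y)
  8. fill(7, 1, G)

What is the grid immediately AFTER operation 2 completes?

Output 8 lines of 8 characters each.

After op 1 paint(7,3,R):
YYYYYYYY
YYYYYRRY
YRRRYRRY
YRRRYRRY
YYYYYYYY
YYYYYYGY
YYYYYYGY
YYYRYYYY
After op 2 paint(1,0,G):
YYYYYYYY
GYYYYRRY
YRRRYRRY
YRRRYRRY
YYYYYYYY
YYYYYYGY
YYYYYYGY
YYYRYYYY

Answer: YYYYYYYY
GYYYYRRY
YRRRYRRY
YRRRYRRY
YYYYYYYY
YYYYYYGY
YYYYYYGY
YYYRYYYY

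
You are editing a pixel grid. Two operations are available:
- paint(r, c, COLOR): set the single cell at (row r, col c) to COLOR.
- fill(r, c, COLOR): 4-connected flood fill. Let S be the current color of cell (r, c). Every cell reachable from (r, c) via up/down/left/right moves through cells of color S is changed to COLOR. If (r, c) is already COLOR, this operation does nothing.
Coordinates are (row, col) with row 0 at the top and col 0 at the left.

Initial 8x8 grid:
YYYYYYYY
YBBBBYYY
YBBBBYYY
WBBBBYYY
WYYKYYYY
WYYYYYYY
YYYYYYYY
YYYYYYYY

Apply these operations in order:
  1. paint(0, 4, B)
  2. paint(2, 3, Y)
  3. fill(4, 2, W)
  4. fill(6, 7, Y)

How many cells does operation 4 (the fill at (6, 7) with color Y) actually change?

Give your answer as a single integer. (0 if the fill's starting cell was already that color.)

After op 1 paint(0,4,B):
YYYYBYYY
YBBBBYYY
YBBBBYYY
WBBBBYYY
WYYKYYYY
WYYYYYYY
YYYYYYYY
YYYYYYYY
After op 2 paint(2,3,Y):
YYYYBYYY
YBBBBYYY
YBBYBYYY
WBBBBYYY
WYYKYYYY
WYYYYYYY
YYYYYYYY
YYYYYYYY
After op 3 fill(4,2,W) [41 cells changed]:
YYYYBWWW
YBBBBWWW
YBBYBWWW
WBBBBWWW
WWWKWWWW
WWWWWWWW
WWWWWWWW
WWWWWWWW
After op 4 fill(6,7,Y) [44 cells changed]:
YYYYBYYY
YBBBBYYY
YBBYBYYY
YBBBBYYY
YYYKYYYY
YYYYYYYY
YYYYYYYY
YYYYYYYY

Answer: 44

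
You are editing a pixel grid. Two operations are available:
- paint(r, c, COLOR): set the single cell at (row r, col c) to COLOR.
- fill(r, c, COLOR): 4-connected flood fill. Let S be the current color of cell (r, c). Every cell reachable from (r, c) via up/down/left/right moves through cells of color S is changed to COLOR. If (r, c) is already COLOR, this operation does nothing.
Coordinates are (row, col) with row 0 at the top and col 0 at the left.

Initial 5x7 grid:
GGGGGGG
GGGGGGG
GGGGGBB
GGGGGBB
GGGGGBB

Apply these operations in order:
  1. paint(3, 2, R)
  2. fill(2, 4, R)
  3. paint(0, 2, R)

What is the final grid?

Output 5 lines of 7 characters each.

Answer: RRRRRRR
RRRRRRR
RRRRRBB
RRRRRBB
RRRRRBB

Derivation:
After op 1 paint(3,2,R):
GGGGGGG
GGGGGGG
GGGGGBB
GGRGGBB
GGGGGBB
After op 2 fill(2,4,R) [28 cells changed]:
RRRRRRR
RRRRRRR
RRRRRBB
RRRRRBB
RRRRRBB
After op 3 paint(0,2,R):
RRRRRRR
RRRRRRR
RRRRRBB
RRRRRBB
RRRRRBB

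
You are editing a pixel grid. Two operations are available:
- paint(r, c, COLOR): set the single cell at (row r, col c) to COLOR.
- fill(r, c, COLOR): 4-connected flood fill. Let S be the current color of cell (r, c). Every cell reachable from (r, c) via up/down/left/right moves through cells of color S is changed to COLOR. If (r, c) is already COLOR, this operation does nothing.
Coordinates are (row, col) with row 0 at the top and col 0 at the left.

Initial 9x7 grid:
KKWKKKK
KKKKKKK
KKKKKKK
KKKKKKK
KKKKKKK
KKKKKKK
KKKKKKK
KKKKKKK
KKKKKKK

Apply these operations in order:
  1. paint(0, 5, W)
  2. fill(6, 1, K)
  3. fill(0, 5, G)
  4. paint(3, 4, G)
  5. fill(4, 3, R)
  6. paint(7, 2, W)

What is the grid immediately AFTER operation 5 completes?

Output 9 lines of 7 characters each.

Answer: RRWRRGR
RRRRRRR
RRRRRRR
RRRRGRR
RRRRRRR
RRRRRRR
RRRRRRR
RRRRRRR
RRRRRRR

Derivation:
After op 1 paint(0,5,W):
KKWKKWK
KKKKKKK
KKKKKKK
KKKKKKK
KKKKKKK
KKKKKKK
KKKKKKK
KKKKKKK
KKKKKKK
After op 2 fill(6,1,K) [0 cells changed]:
KKWKKWK
KKKKKKK
KKKKKKK
KKKKKKK
KKKKKKK
KKKKKKK
KKKKKKK
KKKKKKK
KKKKKKK
After op 3 fill(0,5,G) [1 cells changed]:
KKWKKGK
KKKKKKK
KKKKKKK
KKKKKKK
KKKKKKK
KKKKKKK
KKKKKKK
KKKKKKK
KKKKKKK
After op 4 paint(3,4,G):
KKWKKGK
KKKKKKK
KKKKKKK
KKKKGKK
KKKKKKK
KKKKKKK
KKKKKKK
KKKKKKK
KKKKKKK
After op 5 fill(4,3,R) [60 cells changed]:
RRWRRGR
RRRRRRR
RRRRRRR
RRRRGRR
RRRRRRR
RRRRRRR
RRRRRRR
RRRRRRR
RRRRRRR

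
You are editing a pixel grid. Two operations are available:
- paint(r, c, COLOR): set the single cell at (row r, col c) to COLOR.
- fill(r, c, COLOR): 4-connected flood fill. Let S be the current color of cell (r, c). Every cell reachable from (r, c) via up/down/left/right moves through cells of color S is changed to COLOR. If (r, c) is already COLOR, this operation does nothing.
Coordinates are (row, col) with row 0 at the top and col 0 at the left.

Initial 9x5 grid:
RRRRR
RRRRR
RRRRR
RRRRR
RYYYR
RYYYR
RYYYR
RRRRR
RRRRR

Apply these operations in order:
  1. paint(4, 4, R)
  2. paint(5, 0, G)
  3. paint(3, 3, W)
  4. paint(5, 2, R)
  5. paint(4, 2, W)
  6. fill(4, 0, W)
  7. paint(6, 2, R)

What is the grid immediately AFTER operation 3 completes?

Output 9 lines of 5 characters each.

Answer: RRRRR
RRRRR
RRRRR
RRRWR
RYYYR
GYYYR
RYYYR
RRRRR
RRRRR

Derivation:
After op 1 paint(4,4,R):
RRRRR
RRRRR
RRRRR
RRRRR
RYYYR
RYYYR
RYYYR
RRRRR
RRRRR
After op 2 paint(5,0,G):
RRRRR
RRRRR
RRRRR
RRRRR
RYYYR
GYYYR
RYYYR
RRRRR
RRRRR
After op 3 paint(3,3,W):
RRRRR
RRRRR
RRRRR
RRRWR
RYYYR
GYYYR
RYYYR
RRRRR
RRRRR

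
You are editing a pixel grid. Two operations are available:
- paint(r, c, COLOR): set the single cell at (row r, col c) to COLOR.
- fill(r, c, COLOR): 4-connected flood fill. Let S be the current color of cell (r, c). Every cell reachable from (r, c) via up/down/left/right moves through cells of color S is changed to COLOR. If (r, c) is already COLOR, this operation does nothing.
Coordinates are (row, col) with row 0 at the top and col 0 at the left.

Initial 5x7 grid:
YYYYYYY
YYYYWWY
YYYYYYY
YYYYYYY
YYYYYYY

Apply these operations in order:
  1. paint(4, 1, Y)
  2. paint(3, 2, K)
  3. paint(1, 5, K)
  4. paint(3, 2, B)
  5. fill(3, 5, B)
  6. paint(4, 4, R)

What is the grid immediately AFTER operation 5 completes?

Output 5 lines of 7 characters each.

Answer: BBBBBBB
BBBBWKB
BBBBBBB
BBBBBBB
BBBBBBB

Derivation:
After op 1 paint(4,1,Y):
YYYYYYY
YYYYWWY
YYYYYYY
YYYYYYY
YYYYYYY
After op 2 paint(3,2,K):
YYYYYYY
YYYYWWY
YYYYYYY
YYKYYYY
YYYYYYY
After op 3 paint(1,5,K):
YYYYYYY
YYYYWKY
YYYYYYY
YYKYYYY
YYYYYYY
After op 4 paint(3,2,B):
YYYYYYY
YYYYWKY
YYYYYYY
YYBYYYY
YYYYYYY
After op 5 fill(3,5,B) [32 cells changed]:
BBBBBBB
BBBBWKB
BBBBBBB
BBBBBBB
BBBBBBB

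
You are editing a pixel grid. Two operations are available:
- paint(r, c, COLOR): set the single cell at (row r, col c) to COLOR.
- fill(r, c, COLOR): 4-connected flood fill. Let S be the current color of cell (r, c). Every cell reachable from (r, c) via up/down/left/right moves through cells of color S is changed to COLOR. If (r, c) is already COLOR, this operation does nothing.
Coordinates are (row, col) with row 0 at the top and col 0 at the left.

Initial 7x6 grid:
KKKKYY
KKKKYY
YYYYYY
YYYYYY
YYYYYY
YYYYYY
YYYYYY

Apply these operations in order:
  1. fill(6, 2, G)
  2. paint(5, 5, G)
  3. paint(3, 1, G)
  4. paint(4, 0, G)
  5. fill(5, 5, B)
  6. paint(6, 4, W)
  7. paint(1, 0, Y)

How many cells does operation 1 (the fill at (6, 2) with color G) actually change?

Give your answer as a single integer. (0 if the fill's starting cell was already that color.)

After op 1 fill(6,2,G) [34 cells changed]:
KKKKGG
KKKKGG
GGGGGG
GGGGGG
GGGGGG
GGGGGG
GGGGGG

Answer: 34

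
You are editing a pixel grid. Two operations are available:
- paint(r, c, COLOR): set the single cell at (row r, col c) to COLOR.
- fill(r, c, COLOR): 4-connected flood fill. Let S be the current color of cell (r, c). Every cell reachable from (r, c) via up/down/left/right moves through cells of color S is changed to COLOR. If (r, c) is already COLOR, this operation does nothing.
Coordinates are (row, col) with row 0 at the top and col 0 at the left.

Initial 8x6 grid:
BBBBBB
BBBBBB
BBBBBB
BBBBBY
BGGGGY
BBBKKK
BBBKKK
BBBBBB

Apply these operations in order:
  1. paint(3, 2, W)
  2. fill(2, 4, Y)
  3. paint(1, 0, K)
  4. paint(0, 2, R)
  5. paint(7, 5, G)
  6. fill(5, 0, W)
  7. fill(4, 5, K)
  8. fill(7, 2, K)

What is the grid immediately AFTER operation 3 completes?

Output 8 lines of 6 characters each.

After op 1 paint(3,2,W):
BBBBBB
BBBBBB
BBBBBB
BBWBBY
BGGGGY
BBBKKK
BBBKKK
BBBBBB
After op 2 fill(2,4,Y) [35 cells changed]:
YYYYYY
YYYYYY
YYYYYY
YYWYYY
YGGGGY
YYYKKK
YYYKKK
YYYYYY
After op 3 paint(1,0,K):
YYYYYY
KYYYYY
YYYYYY
YYWYYY
YGGGGY
YYYKKK
YYYKKK
YYYYYY

Answer: YYYYYY
KYYYYY
YYYYYY
YYWYYY
YGGGGY
YYYKKK
YYYKKK
YYYYYY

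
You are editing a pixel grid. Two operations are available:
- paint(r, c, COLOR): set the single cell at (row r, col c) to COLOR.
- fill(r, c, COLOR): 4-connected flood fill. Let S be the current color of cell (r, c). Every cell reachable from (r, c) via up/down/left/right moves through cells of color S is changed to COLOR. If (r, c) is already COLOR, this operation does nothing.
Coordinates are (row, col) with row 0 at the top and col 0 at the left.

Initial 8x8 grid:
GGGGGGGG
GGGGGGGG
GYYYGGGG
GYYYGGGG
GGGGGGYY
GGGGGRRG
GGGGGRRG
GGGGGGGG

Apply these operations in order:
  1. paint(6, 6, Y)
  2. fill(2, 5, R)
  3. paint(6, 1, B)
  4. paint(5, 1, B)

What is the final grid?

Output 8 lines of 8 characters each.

Answer: RRRRRRRR
RRRRRRRR
RYYYRRRR
RYYYRRRR
RRRRRRYY
RBRRRRRR
RBRRRRYR
RRRRRRRR

Derivation:
After op 1 paint(6,6,Y):
GGGGGGGG
GGGGGGGG
GYYYGGGG
GYYYGGGG
GGGGGGYY
GGGGGRRG
GGGGGRYG
GGGGGGGG
After op 2 fill(2,5,R) [52 cells changed]:
RRRRRRRR
RRRRRRRR
RYYYRRRR
RYYYRRRR
RRRRRRYY
RRRRRRRR
RRRRRRYR
RRRRRRRR
After op 3 paint(6,1,B):
RRRRRRRR
RRRRRRRR
RYYYRRRR
RYYYRRRR
RRRRRRYY
RRRRRRRR
RBRRRRYR
RRRRRRRR
After op 4 paint(5,1,B):
RRRRRRRR
RRRRRRRR
RYYYRRRR
RYYYRRRR
RRRRRRYY
RBRRRRRR
RBRRRRYR
RRRRRRRR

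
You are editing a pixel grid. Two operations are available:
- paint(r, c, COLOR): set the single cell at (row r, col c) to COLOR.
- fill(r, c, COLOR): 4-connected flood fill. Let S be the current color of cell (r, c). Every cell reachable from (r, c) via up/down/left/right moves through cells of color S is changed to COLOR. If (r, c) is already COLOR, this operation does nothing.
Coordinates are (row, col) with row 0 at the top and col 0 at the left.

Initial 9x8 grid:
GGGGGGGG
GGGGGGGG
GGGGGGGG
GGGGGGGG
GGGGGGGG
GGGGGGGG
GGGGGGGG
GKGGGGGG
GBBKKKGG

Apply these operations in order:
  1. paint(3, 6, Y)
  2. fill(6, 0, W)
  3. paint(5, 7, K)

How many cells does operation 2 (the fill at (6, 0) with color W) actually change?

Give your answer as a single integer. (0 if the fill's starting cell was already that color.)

Answer: 65

Derivation:
After op 1 paint(3,6,Y):
GGGGGGGG
GGGGGGGG
GGGGGGGG
GGGGGGYG
GGGGGGGG
GGGGGGGG
GGGGGGGG
GKGGGGGG
GBBKKKGG
After op 2 fill(6,0,W) [65 cells changed]:
WWWWWWWW
WWWWWWWW
WWWWWWWW
WWWWWWYW
WWWWWWWW
WWWWWWWW
WWWWWWWW
WKWWWWWW
WBBKKKWW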